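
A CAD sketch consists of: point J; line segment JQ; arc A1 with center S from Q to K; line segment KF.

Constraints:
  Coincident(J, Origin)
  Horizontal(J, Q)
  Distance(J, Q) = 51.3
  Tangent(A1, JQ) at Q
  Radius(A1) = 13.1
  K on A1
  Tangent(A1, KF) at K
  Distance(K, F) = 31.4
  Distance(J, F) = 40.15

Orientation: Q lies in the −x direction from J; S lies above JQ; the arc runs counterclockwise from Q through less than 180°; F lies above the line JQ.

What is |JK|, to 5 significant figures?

40.693

Checks: |SK| = 13.10 ✓; ∠(SK, KF) = 90.00° ✓; |KF| = 31.40 ✓; |JF| = 40.15 ✓.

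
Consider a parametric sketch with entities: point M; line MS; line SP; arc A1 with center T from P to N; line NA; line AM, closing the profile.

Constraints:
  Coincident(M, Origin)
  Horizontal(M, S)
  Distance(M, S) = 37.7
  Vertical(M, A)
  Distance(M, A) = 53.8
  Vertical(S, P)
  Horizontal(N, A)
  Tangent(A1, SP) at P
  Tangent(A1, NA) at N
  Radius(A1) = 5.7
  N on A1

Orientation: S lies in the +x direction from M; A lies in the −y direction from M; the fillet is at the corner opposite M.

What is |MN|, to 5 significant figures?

62.597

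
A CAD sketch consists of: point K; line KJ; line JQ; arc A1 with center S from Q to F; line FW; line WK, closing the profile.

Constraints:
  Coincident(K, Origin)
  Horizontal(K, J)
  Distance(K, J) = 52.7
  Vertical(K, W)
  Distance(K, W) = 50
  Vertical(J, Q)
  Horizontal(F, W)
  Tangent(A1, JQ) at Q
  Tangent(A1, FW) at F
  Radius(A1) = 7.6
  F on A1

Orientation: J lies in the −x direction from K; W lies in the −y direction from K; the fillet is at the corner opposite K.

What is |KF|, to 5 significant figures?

67.335

The virtual corner opposite K is at (-52.700, -50.000). Since A1 is tangent to JQ there, SQ ⟂ JQ and tangency of A1 to FW means the radius SF is perpendicular to FW, with radius 7.6, so the center S sits 7.6 in from both sides at S = (-45.100, -42.400). That places the tangent points at Q = (-52.700, -42.400) on JQ and F = (-45.100, -50.000) on FW. Then |KF| = |F − K| = 67.335.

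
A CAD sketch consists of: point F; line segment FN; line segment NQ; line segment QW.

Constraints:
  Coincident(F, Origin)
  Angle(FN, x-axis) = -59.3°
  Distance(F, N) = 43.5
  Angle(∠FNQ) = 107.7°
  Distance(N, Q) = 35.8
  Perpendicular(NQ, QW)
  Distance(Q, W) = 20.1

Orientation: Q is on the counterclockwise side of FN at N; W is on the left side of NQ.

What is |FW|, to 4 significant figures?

53.47

∠FNQ = 107.7°, so NQ runs at -59.3° + (180° − 107.7°) = 13.00° from the x-axis; with |NQ| = 35.8, Q = N + 35.8·(cos 13.00°, sin 13.00°) = (57.09, -29.35). NQ is perpendicular to QW; with |QW| = 20.1 on the left of NQ, W = Q + 20.1·(-0.2250, 0.9744) = (52.57, -9.765). Then |FW| = |W − F| = 53.47.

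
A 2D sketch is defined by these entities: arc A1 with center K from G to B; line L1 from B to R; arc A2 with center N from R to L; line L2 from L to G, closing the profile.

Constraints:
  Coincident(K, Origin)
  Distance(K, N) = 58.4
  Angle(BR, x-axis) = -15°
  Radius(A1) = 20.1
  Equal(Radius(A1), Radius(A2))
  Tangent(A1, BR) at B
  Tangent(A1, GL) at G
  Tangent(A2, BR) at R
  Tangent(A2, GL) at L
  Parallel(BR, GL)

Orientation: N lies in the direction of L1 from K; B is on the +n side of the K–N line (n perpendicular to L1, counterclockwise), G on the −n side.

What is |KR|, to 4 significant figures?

61.76

Tangency of A1 to both parallel lines with radius 20.1 puts B and G at K ± 20.1·n: B = (5.202, 19.42), G = (-5.202, -19.42). Equal radii place R and L the same way about N: R = N + 20.1·n = (61.61, 4.300), L = N − 20.1·n = (51.21, -34.53). Then |KR| = |R − K| = 61.76.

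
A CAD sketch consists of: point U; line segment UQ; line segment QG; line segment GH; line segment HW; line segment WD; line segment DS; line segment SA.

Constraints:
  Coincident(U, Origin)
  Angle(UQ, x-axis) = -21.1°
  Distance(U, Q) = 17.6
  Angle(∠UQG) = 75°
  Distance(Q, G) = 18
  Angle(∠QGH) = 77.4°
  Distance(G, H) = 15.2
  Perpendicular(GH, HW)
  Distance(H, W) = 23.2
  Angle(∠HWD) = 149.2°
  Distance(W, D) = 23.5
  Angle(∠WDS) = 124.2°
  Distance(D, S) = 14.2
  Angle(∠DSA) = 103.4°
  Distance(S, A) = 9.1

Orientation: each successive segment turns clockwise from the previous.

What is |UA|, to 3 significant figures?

42.2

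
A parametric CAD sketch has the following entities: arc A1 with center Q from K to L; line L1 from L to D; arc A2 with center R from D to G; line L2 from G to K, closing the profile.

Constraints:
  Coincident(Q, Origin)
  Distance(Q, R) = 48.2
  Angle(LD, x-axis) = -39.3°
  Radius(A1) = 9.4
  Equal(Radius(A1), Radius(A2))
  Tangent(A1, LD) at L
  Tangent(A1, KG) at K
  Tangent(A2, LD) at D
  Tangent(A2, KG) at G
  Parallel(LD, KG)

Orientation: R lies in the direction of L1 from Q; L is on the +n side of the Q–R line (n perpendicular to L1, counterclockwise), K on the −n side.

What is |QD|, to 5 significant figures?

49.108

The slot axis is L1's direction at -39.3°, so u = (cos -39.3°, sin -39.3°) = (0.77384, -0.63338) and n = (−sin -39.3°, cos -39.3°) = (0.63338, 0.77384). Q is at the origin and R lies 48.2 along u from Q, so R = 48.2·u = (37.299, -30.529). Tangency of A1 to both parallel lines with radius 9.4 puts L and K at Q ± 9.4·n: L = (5.9538, 7.2741), K = (-5.9538, -7.2741). Equal radii place D and G the same way about R: D = R + 9.4·n = (43.253, -23.255), G = R − 9.4·n = (31.345, -37.803). Then |QD| = |D − Q| = 49.108.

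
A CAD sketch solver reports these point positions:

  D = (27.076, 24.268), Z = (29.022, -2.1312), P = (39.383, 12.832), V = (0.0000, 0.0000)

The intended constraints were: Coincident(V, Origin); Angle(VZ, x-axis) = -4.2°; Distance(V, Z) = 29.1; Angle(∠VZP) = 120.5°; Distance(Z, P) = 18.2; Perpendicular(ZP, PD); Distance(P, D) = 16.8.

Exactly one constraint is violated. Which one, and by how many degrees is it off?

Perpendicular(ZP, PD) — off by 8.20°.

V = (0.00, 0.00) ✓; VZ at -4.200° ✓; |VZ| = 29.10 ✓; ∠VZP = 120.5° ✓; |ZP| = 18.20 ✓; ∠(ZP, PD) = 81.80° ✗; |PD| = 16.80 ✓.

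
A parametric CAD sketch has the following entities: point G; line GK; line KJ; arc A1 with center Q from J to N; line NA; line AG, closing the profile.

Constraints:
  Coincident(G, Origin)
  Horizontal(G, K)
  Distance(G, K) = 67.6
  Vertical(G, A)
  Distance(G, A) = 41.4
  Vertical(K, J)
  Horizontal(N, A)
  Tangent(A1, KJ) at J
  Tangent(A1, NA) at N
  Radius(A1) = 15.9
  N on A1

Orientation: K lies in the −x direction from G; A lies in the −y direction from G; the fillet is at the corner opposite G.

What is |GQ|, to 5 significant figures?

57.647

GA is vertical with |GA| = 41.4 and A on the −y side, so A = (0.0000, -41.400). The virtual corner opposite G is at (-67.600, -41.400). Since A1 is tangent to KJ there, QJ ⟂ KJ and tangency of A1 to NA means the radius QN is perpendicular to NA, with radius 15.9, so the center Q sits 15.9 in from both sides at Q = (-51.700, -25.500). Then |GQ| = |Q − G| = 57.647.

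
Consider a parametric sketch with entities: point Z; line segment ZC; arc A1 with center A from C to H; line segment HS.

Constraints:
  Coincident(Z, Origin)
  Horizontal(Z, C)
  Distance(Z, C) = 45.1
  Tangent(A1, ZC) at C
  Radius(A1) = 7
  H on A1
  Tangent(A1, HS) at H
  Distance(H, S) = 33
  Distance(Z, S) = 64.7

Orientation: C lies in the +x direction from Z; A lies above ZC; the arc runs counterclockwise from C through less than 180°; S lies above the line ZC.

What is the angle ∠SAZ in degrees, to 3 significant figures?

108°

Checks: Z.y = 0.00, C.y = 0.00 ✓; |AH| = 7.000 ✓; ∠(AH, HS) = 90.00° ✓; |HS| = 33.00 ✓; |ZS| = 64.70 ✓.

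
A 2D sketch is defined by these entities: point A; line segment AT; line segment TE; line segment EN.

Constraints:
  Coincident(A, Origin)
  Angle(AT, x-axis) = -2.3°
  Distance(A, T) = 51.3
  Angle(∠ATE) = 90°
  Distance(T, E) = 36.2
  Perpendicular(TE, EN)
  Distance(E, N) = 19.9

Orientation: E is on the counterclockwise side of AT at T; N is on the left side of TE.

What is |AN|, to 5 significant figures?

47.921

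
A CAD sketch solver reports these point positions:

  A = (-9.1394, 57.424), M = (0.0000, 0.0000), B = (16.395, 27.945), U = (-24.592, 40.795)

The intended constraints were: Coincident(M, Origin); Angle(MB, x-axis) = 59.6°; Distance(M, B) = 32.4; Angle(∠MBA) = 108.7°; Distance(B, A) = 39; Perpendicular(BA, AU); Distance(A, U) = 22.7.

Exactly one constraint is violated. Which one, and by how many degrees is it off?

Perpendicular(BA, AU) — off by 6.20°.

M = (0.00, 0.00) ✓; MB at 59.60° ✓; |MB| = 32.40 ✓; ∠MBA = 108.7° ✓; |BA| = 39.00 ✓; ∠(BA, AU) = 96.20° ✗; |AU| = 22.70 ✓.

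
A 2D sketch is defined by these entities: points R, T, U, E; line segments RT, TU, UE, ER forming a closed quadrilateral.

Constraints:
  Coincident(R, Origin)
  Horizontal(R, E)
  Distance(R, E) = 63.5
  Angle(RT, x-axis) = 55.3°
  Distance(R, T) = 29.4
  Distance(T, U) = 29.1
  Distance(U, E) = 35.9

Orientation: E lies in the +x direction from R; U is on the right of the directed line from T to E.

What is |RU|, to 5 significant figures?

27.847

R is at the origin; R and E share the same y with |RE| = 63.5 and E in +x, so E = (63.5, 0). RT runs at 55.3° with |RT| = 29.4, so T = (16.737, 24.171). U is determined by |TU| = 29.1 and |UE| = 35.9 together: it lies at the intersection of circle(T, 29.1) and circle(E, 35.9). With |TE| = 52.641, the foot of the radical line on TE is 22.122 from T and the perpendicular offset is √(29.1² − 22.122²) = 18.906. Taking the right-of-TE solution: U = (27.708, -2.7816).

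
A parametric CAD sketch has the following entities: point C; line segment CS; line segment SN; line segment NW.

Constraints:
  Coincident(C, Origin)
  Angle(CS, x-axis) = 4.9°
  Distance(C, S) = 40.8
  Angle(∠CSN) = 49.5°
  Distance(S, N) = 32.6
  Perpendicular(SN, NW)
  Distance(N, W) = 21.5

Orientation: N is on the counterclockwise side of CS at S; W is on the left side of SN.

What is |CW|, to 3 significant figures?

11.3

∠CSN = 49.5°, so SN runs at 4.9° + (180° − 49.5°) = 135° from the x-axis; with |SN| = 32.6, N = S + 32.6·(cos 135°, sin 135°) = (17.4, 26.4). SN is perpendicular to NW; with |NW| = 21.5 on the left of SN, W = N + 21.5·(-0.702, -0.712) = (2.34, 11.1). Then |CW| = |W − C| = 11.3.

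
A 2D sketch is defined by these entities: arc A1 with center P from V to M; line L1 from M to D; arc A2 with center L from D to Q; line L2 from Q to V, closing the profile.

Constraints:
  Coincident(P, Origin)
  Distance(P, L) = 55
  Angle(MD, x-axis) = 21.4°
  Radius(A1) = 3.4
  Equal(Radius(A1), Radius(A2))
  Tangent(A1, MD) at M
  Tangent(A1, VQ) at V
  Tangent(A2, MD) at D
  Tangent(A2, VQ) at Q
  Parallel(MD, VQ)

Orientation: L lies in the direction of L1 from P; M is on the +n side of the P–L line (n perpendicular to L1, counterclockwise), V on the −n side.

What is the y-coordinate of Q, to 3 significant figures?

16.9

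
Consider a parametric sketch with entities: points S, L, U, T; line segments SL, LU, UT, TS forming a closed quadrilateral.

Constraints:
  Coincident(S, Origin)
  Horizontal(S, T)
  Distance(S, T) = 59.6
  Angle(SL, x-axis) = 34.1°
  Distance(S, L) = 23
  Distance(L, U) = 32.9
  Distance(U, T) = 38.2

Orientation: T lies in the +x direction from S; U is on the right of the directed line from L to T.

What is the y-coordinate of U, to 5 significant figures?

-19.140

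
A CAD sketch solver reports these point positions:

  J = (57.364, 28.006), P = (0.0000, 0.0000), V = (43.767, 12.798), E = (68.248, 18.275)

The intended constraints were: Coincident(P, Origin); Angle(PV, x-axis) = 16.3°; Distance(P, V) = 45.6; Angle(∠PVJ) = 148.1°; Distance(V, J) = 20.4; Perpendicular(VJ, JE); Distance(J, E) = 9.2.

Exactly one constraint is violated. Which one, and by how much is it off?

Distance(J, E) = 9.2 — off by 5.40.

P = (0.00, 0.00) ✓; PV at 16.30° ✓; |PV| = 45.60 ✓; ∠PVJ = 148.1° ✓; |VJ| = 20.40 ✓; ∠(VJ, JE) = 90.00° ✓; |JE| = 14.60 ✗.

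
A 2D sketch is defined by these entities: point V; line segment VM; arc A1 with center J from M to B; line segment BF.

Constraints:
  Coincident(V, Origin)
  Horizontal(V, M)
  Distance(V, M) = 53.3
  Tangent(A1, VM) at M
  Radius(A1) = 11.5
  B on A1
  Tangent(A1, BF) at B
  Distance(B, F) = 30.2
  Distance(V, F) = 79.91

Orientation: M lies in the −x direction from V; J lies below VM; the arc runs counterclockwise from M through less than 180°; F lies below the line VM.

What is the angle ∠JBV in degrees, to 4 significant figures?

17.70°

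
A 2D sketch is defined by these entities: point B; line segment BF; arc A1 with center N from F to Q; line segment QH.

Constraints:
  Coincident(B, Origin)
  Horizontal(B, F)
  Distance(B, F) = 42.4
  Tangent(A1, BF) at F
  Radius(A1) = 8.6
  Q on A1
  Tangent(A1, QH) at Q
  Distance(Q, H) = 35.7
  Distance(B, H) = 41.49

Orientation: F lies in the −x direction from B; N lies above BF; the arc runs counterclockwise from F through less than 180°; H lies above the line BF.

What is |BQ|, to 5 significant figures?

35.008

Checks: B.y = 0.00, F.y = 0.00 ✓; |NQ| = 8.600 ✓; ∠(NQ, QH) = 90.00° ✓; |QH| = 35.70 ✓; |BH| = 41.49 ✓.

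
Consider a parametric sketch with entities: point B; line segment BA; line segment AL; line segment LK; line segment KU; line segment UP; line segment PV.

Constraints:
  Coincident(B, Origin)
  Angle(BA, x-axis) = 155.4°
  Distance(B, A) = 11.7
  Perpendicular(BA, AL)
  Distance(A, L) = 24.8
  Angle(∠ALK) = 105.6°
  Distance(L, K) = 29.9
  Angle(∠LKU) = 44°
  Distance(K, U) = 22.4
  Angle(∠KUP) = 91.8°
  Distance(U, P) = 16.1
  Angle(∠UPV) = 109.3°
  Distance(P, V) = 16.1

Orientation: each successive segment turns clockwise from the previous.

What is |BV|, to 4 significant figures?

37.56

B is at the origin; BA runs at 155.4° with length 11.7, so A = (-10.64, 4.870). The perpendicularity gives AL at right angles to BA, so AL runs at 65.40°; with |AL| = 24.8, L = (-0.3143, 27.42). ∠ALK = 105.6° gives LK at -9.000° from the x-axis; with |LK| = 29.9, K = (29.22, 22.74). ∠LKU = 44.0° gives KU at -145.0° from the x-axis; with |KU| = 22.4, U = (10.87, 9.894). ∠KUP = 91.8° gives UP at 126.8° from the x-axis; with |UP| = 16.1, P = (1.224, 22.79). ∠UPV = 109.3° gives PV at 56.10° from the x-axis; with |PV| = 16.1, V = (10.20, 36.15). Then |BV| = |V − B| = 37.56.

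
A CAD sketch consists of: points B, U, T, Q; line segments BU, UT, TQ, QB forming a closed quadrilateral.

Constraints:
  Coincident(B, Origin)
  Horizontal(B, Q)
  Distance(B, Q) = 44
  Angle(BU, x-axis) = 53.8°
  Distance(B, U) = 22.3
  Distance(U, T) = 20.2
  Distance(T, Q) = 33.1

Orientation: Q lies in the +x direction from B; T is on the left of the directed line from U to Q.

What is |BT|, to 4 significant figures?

41.97

Checks: |UT| = 20.20 ✓; |TQ| = 33.10 ✓.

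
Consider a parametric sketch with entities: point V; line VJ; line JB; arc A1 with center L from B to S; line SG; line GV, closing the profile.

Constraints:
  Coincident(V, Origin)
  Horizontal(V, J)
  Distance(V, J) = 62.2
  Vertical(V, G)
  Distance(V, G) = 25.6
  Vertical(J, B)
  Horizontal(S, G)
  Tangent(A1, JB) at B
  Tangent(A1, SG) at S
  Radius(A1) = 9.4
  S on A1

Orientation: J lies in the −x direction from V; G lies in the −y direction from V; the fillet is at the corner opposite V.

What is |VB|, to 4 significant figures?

64.28

V is at the origin; VJ is horizontal with |VJ| = 62.2 and J on the −x side, so J = (-62.20, 0.000). V and G share the same x with |VG| = 25.6 and G on the −y side, so G = (0.000, -25.60). The virtual corner opposite V is at (-62.20, -25.60). A1 meets JB tangentially, so LB is at right angles to JB and the tangent condition forces LS to be normal to SG, with radius 9.4, so the center L sits 9.4 in from both sides at L = (-52.80, -16.20). That places the tangent points at B = (-62.20, -16.20) on JB and S = (-52.80, -25.60) on SG. Then |VB| = |B − V| = 64.28.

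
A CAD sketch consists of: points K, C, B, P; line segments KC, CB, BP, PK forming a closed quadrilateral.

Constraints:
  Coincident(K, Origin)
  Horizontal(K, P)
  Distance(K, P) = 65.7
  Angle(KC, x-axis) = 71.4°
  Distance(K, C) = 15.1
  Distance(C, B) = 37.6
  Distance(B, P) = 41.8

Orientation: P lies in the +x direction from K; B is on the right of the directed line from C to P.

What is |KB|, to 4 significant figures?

31.45

Checks: |CB| = 37.60 ✓; |BP| = 41.80 ✓.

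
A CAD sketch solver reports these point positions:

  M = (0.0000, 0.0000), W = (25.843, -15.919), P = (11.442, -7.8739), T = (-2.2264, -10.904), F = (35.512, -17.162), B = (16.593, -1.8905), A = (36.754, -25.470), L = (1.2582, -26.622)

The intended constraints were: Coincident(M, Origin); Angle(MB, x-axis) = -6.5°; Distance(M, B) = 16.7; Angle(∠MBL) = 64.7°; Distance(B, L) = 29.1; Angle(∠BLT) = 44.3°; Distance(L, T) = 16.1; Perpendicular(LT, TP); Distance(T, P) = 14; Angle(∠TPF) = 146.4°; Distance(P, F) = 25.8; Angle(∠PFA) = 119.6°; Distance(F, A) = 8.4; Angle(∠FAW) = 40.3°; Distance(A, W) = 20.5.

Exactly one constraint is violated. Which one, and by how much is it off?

Distance(A, W) = 20.5 — off by 6.00.

M = (0.00, 0.00) ✓; MB at -6.500° ✓; |MB| = 16.70 ✓; ∠MBL = 64.70° ✓; |BL| = 29.10 ✓; ∠BLT = 44.30° ✓; |LT| = 16.10 ✓; ∠(LT, TP) = 90.00° ✓; |TP| = 14.00 ✓; ∠TPF = 146.4° ✓; |PF| = 25.80 ✓; ∠PFA = 119.6° ✓; |FA| = 8.400 ✓; ∠FAW = 40.30° ✓; |AW| = 14.50 ✗.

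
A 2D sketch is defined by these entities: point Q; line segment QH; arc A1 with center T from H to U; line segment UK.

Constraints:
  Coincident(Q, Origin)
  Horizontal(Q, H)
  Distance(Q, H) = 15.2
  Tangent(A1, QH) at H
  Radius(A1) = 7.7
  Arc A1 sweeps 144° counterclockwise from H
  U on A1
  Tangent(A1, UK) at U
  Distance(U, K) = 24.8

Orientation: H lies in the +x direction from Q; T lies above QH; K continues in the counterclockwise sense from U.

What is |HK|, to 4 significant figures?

32.47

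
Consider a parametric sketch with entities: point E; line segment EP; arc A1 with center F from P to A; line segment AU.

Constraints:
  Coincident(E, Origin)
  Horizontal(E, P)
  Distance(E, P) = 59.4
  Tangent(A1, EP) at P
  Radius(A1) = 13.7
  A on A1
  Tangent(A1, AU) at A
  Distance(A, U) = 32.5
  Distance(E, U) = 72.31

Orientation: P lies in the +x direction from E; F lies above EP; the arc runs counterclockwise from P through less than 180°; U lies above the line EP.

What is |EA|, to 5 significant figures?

74.030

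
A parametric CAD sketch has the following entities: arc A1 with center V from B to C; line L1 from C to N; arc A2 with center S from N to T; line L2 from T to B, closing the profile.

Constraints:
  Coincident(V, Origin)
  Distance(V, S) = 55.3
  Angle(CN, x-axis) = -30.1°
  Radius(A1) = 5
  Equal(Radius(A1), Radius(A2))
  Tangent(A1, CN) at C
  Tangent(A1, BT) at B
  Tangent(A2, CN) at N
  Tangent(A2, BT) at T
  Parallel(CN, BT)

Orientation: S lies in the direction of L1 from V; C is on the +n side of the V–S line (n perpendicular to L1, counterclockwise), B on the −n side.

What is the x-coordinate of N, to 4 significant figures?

50.35

Tangency of A1 to both parallel lines with radius 5.0 puts C and B at V ± 5.0·n: C = (2.508, 4.326), B = (-2.508, -4.326). Equal radii place N and T the same way about S: N = S + 5.0·n = (50.35, -23.41), T = S − 5.0·n = (45.34, -32.06). So N.x = 50.35.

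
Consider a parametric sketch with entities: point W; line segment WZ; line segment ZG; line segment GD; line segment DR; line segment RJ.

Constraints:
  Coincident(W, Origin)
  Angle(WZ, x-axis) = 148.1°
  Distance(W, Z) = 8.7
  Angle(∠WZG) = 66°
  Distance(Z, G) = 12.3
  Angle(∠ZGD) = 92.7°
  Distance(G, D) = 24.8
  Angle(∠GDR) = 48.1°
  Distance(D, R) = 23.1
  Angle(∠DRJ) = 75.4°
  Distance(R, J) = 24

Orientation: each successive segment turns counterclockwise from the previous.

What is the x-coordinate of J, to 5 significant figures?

-13.403

W is at the origin; WZ runs at 148.1° with length 8.7, so Z = (-7.3861, 4.5974). ∠WZG = 66.0° gives ZG at -97.900° from the x-axis; with |ZG| = 12.3, G = (-9.0766, -7.5859). ∠ZGD = 92.7° gives GD at -10.600° from the x-axis; with |GD| = 24.8, D = (15.300, -12.148). ∠GDR = 48.1° gives DR at 121.30° from the x-axis; with |DR| = 23.1, R = (3.2993, 7.5902). ∠DRJ = 75.4° gives RJ at -134.10° from the x-axis; with |RJ| = 24.0, J = (-13.403, -9.6449). So J.x = -13.403.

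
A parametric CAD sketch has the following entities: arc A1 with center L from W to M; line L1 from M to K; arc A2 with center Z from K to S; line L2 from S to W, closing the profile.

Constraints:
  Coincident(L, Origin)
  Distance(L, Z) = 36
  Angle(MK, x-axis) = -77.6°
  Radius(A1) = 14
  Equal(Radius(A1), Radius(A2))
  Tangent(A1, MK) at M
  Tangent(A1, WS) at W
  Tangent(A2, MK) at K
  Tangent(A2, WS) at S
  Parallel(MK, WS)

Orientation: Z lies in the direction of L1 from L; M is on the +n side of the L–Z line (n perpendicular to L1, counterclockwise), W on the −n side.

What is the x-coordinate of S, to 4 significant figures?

-5.943

The slot axis is L1's direction at -77.6°, so u = (cos -77.6°, sin -77.6°) = (0.2147, -0.9767) and n = (−sin -77.6°, cos -77.6°) = (0.9767, 0.2147). L is at the origin and Z lies 36.0 along u from L, so Z = 36.0·u = (7.730, -35.16). Tangency of A1 to both parallel lines with radius 14.0 puts M and W at L ± 14.0·n: M = (13.67, 3.006), W = (-13.67, -3.006). Equal radii place K and S the same way about Z: K = Z + 14.0·n = (21.40, -32.15), S = Z − 14.0·n = (-5.943, -38.17). So S.x = -5.943.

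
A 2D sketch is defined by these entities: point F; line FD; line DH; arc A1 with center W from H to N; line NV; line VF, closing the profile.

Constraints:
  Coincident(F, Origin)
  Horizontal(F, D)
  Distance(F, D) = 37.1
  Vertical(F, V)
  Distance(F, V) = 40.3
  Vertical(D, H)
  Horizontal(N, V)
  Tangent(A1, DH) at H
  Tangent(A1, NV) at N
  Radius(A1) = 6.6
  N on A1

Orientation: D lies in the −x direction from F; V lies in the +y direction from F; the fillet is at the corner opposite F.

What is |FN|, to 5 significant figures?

50.540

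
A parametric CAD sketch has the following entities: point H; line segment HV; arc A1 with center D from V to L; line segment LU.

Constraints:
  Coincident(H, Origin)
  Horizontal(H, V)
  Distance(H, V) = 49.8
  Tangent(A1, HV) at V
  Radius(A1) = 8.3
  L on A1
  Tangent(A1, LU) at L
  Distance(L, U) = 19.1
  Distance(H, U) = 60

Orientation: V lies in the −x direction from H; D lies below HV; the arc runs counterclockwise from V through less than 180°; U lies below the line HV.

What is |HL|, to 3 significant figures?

58.7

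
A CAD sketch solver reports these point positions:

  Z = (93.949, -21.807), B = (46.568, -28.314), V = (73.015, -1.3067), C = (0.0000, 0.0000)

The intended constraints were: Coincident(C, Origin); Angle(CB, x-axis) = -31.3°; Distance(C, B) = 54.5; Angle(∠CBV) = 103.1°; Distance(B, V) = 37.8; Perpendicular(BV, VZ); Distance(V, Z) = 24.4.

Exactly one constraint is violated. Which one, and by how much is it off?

Distance(V, Z) = 24.4 — off by 4.90.

C = (0.00, 0.00) ✓; CB at -31.30° ✓; |CB| = 54.50 ✓; ∠CBV = 103.1° ✓; |BV| = 37.80 ✓; ∠(BV, VZ) = 90.00° ✓; |VZ| = 29.30 ✗.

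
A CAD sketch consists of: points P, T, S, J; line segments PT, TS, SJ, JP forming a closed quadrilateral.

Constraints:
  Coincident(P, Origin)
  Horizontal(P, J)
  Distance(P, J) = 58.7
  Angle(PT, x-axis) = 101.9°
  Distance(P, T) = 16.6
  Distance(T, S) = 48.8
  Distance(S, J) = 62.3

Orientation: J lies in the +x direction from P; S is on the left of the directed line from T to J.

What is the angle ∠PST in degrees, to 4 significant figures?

12.35°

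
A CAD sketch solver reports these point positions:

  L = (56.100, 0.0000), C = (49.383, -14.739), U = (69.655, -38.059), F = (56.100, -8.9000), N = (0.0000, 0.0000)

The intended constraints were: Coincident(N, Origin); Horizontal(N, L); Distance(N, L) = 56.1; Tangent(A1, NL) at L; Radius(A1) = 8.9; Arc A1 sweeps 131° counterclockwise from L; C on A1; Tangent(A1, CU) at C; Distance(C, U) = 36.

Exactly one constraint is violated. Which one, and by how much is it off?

Distance(C, U) = 36 — off by 5.10.

N = (0.00, 0.00) ✓; N.y = 0.00, L.y = 0.00 ✓; |NL| = 56.10 ✓; ∠(FL, LN) = 90.00° ✓; |FL| = 8.900 ✓; bearing(F→C) − bearing(F→L) = 131.0° ✓; |FC| = 8.900 ✓; ∠(FC, CU) = 90.00° ✓; |CU| = 30.90 ✗.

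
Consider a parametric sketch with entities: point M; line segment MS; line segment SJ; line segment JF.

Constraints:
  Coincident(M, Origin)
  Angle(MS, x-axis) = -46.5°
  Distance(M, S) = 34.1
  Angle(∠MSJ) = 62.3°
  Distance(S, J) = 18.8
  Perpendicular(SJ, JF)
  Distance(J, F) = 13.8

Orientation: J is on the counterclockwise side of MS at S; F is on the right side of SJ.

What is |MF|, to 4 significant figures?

44.09

M is at the origin; MS runs at -46.5° with length 34.1, so S = 34.1·(cos -46.5°, sin -46.5°) = (23.47, -24.74). ∠MSJ = 62.3°, so SJ runs at -46.5° + (180° − 62.3°) = 71.20° from the x-axis; with |SJ| = 18.8, J = S + 18.8·(cos 71.20°, sin 71.20°) = (29.53, -6.938). The perpendicularity gives JF at right angles to SJ; with |JF| = 13.8 on the right of SJ, F = J + 13.8·(0.9466, -0.3223) = (42.60, -11.39). Then |MF| = |F − M| = 44.09.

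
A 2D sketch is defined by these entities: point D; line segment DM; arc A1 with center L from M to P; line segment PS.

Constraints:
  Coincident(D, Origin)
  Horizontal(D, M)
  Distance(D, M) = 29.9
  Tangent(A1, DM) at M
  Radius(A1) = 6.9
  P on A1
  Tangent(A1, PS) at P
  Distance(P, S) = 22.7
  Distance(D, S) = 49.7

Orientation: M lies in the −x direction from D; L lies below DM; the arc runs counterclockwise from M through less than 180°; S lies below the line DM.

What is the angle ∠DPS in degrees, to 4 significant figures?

110.2°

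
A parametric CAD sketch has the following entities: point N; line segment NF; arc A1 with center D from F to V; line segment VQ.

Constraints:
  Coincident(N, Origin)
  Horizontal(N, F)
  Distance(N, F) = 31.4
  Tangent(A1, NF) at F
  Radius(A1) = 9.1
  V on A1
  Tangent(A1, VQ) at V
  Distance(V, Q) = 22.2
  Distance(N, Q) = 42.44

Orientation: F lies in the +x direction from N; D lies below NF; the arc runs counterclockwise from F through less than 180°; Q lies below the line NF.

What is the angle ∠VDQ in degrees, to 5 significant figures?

67.711°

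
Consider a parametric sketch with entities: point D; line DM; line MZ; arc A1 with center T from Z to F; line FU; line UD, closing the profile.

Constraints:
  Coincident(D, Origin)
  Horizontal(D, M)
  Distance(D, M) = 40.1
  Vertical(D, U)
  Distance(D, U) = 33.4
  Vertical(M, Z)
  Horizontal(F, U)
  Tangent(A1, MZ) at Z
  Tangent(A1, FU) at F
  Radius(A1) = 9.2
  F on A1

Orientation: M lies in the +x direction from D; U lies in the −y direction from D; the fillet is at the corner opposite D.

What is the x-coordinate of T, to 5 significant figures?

30.900

D is at the origin; D and M share the same y with |DM| = 40.1 and M on the +x side, so M = (40.100, 0.0000). DU is vertical with |DU| = 33.4 and U on the −y side, so U = (0.0000, -33.400). The virtual corner opposite D is at (40.100, -33.400). The tangent condition forces TZ to be normal to MZ and the tangent condition forces TF to be normal to FU, with radius 9.2, so the center T sits 9.2 in from both sides at T = (30.900, -24.200). So T.x = 30.900.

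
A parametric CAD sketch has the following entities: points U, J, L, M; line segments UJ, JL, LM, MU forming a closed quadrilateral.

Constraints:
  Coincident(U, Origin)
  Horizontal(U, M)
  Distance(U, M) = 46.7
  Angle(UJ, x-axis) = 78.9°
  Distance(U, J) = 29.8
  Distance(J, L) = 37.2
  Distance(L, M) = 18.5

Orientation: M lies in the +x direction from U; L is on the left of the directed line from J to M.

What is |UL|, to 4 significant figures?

44.70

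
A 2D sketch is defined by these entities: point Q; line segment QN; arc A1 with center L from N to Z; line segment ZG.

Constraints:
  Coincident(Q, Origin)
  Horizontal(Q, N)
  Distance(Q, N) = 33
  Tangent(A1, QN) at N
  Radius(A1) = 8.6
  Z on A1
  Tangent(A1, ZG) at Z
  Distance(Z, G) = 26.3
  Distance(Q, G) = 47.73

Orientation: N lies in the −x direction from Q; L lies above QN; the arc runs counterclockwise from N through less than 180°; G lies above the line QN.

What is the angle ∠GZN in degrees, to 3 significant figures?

128°

Checks: |LZ| = 8.600 ✓; ∠(LZ, ZG) = 90.00° ✓; |ZG| = 26.30 ✓; |QG| = 47.73 ✓.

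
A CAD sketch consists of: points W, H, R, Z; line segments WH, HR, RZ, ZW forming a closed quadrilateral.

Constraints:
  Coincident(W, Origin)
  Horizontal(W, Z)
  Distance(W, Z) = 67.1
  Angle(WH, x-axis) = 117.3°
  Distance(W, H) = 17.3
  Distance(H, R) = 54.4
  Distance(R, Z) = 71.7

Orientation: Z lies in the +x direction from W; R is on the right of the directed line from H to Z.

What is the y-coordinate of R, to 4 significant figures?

-37.25

Checks: |HR| = 54.40 ✓; |RZ| = 71.70 ✓.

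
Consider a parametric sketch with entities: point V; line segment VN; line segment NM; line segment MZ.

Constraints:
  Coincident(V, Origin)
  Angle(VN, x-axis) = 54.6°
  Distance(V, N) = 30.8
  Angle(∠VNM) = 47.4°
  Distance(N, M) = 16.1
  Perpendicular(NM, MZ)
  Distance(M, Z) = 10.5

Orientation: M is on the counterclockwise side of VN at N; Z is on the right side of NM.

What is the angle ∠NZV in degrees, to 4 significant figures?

65.03°

V is at the origin; VN runs at 54.6° with length 30.8, so N = 30.8·(cos 54.6°, sin 54.6°) = (17.84, 25.11). ∠VNM = 47.4°, so NM runs at 54.6° + (180° − 47.4°) = 187.2° from the x-axis; with |NM| = 16.1, M = N + 16.1·(cos 187.2°, sin 187.2°) = (1.869, 23.09). NM is perpendicular to MZ; with |MZ| = 10.5 on the right of NM, Z = M + 10.5·(-0.1253, 0.9921) = (0.5528, 33.51). Then cos ∠NZV = ZN·ZV / (|ZN||ZV|), giving 65.03°.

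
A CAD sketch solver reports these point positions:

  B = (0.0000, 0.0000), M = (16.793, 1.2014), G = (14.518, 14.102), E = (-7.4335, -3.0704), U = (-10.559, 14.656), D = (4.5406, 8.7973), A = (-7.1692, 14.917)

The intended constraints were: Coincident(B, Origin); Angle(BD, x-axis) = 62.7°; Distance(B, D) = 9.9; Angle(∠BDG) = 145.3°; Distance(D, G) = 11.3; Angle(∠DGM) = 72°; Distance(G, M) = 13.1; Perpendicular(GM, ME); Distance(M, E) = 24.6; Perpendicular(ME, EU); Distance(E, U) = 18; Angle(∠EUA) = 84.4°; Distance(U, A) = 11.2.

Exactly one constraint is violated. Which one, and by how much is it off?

Distance(U, A) = 11.2 — off by 7.80.

B = (0.00, 0.00) ✓; BD at 62.70° ✓; |BD| = 9.900 ✓; ∠BDG = 145.3° ✓; |DG| = 11.30 ✓; ∠DGM = 72.00° ✓; |GM| = 13.10 ✓; ∠(GM, ME) = 90.00° ✓; |ME| = 24.60 ✓; ∠(ME, EU) = 90.00° ✓; |EU| = 18.00 ✓; ∠EUA = 84.40° ✓; |UA| = 3.400 ✗.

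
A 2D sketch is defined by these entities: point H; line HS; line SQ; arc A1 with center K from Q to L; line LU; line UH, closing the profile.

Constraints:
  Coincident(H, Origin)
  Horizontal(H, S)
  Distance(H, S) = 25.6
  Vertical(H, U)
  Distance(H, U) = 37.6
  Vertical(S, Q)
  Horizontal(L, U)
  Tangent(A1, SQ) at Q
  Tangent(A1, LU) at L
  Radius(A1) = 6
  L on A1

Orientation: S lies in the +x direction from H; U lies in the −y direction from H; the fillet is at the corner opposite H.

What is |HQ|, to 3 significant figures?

40.7

The virtual corner opposite H is at (25.6, -37.6). The tangent condition forces KQ to be normal to SQ and tangency of A1 to LU means the radius KL is perpendicular to LU, with radius 6.0, so the center K sits 6.0 in from both sides at K = (19.6, -31.6). That places the tangent points at Q = (25.6, -31.6) on SQ and L = (19.6, -37.6) on LU. Then |HQ| = |Q − H| = 40.7.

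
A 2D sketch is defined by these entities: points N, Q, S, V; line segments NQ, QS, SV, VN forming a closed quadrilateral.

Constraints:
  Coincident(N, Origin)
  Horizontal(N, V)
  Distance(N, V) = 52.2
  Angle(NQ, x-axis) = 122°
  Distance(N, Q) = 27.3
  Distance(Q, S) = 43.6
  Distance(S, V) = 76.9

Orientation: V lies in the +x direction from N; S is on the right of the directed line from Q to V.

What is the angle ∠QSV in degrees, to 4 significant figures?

65.00°

Checks: |QS| = 43.60 ✓; |SV| = 76.90 ✓.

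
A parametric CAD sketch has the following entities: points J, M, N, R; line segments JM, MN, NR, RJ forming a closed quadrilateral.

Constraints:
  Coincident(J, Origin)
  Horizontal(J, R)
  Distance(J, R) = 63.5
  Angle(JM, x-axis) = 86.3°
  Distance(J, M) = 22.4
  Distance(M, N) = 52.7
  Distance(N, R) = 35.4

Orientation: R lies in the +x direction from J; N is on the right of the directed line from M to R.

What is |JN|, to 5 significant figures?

38.892

J is at the origin; J and R share the same y with |JR| = 63.5 and R in +x, so R = (63.5, 0). JM runs at 86.3° with |JM| = 22.4, so M = (1.4455, 22.353). N is determined by |MN| = 52.7 and |NR| = 35.4 together: it lies at the intersection of circle(M, 52.7) and circle(R, 35.4). With |MR| = 65.958, the foot of the radical line on MR is 44.533 from M and the perpendicular offset is √(52.7² − 44.533²) = 28.180. Taking the right-of-MR solution: N = (33.792, -19.252).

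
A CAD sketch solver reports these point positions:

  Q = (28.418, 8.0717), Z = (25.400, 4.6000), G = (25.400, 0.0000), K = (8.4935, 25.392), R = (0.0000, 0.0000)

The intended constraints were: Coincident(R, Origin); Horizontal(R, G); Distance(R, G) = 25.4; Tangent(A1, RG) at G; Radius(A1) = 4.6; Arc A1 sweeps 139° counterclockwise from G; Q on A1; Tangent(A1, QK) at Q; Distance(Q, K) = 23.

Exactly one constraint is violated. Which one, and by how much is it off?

Distance(Q, K) = 23 — off by 3.40.

R = (0.00, 0.00) ✓; R.y = 0.00, G.y = 0.00 ✓; |RG| = 25.40 ✓; ∠(ZG, GR) = 90.00° ✓; |ZG| = 4.600 ✓; bearing(Z→Q) − bearing(Z→G) = 139.0° ✓; |ZQ| = 4.600 ✓; ∠(ZQ, QK) = 90.00° ✓; |QK| = 26.40 ✗.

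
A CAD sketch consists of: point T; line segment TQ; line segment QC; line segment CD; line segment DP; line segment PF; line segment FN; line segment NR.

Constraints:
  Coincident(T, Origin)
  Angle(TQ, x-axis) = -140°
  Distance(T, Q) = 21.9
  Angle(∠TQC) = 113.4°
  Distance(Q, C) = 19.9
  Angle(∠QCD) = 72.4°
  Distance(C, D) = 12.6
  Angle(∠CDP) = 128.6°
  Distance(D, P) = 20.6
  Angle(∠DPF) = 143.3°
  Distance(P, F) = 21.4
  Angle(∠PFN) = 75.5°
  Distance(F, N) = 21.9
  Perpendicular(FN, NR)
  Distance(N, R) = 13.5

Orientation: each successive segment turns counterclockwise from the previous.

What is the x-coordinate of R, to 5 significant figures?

-15.675

T is at the origin; TQ runs at -140.0° with length 21.9, so Q = (-16.776, -14.077). ∠TQC = 113.4° gives QC at -73.400° from the x-axis; with |QC| = 19.9, C = (-11.091, -33.148). ∠QCD = 72.4° gives CD at 34.200° from the x-axis; with |CD| = 12.6, D = (-0.66996, -26.065). ∠CDP = 128.6° gives DP at 85.600° from the x-axis; with |DP| = 20.6, P = (0.91045, -5.5261). ∠DPF = 143.3° gives PF at 122.30° from the x-axis; with |PF| = 21.4, F = (-10.525, 12.562). ∠PFN = 75.5° gives FN at -133.20° from the x-axis; with |FN| = 21.9, N = (-25.516, -3.4019). The perpendicularity gives NR at right angles to FN, so NR runs at -43.200°; with |NR| = 13.5, R = (-15.675, -12.643). So R.x = -15.675.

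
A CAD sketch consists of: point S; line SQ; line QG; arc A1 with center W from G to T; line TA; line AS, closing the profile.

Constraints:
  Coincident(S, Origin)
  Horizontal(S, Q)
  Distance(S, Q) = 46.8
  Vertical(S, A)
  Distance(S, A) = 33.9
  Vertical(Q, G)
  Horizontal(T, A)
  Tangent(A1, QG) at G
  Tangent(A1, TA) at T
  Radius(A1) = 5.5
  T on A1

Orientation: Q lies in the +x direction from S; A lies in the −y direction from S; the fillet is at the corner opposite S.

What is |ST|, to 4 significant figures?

53.43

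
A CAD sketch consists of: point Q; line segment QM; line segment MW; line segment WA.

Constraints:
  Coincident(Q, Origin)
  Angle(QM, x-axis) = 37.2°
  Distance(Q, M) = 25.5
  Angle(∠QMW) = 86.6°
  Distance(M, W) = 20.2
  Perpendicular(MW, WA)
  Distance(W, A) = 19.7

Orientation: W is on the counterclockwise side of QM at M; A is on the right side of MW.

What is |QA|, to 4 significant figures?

48.87

∠QMW = 86.6°, so MW runs at 37.2° + (180° − 86.6°) = 130.6° from the x-axis; with |MW| = 20.2, W = M + 20.2·(cos 130.6°, sin 130.6°) = (7.166, 30.75). The perpendicularity gives WA at right angles to MW; with |WA| = 19.7 on the right of MW, A = W + 19.7·(0.7593, 0.6508) = (22.12, 43.57). Then |QA| = |A − Q| = 48.87.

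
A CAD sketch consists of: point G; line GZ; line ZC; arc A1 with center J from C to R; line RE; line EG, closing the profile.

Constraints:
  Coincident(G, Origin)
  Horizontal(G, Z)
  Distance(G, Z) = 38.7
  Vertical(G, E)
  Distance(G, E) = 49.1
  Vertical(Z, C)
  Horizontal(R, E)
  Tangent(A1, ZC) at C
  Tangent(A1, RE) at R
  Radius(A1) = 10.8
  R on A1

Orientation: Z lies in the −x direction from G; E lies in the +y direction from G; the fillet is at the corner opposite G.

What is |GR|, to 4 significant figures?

56.47

The virtual corner opposite G is at (-38.70, 49.10). The tangent condition forces JC to be normal to ZC and since A1 is tangent to RE there, JR ⟂ RE, with radius 10.8, so the center J sits 10.8 in from both sides at J = (-27.90, 38.30). That places the tangent points at C = (-38.70, 38.30) on ZC and R = (-27.90, 49.10) on RE. Then |GR| = |R − G| = 56.47.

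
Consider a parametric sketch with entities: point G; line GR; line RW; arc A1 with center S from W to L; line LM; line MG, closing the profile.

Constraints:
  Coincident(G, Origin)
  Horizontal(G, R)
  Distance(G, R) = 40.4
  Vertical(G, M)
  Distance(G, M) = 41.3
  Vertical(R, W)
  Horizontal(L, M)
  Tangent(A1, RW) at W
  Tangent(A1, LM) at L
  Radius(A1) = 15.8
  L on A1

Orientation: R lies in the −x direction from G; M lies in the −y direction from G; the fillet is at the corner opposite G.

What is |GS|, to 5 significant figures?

35.432

GM is vertical with |GM| = 41.3 and M on the −y side, so M = (0.0000, -41.300). The virtual corner opposite G is at (-40.400, -41.300). Tangency of A1 to RW means the radius SW is perpendicular to RW and A1 meets LM tangentially, so SL is at right angles to LM, with radius 15.8, so the center S sits 15.8 in from both sides at S = (-24.600, -25.500). Then |GS| = |S − G| = 35.432.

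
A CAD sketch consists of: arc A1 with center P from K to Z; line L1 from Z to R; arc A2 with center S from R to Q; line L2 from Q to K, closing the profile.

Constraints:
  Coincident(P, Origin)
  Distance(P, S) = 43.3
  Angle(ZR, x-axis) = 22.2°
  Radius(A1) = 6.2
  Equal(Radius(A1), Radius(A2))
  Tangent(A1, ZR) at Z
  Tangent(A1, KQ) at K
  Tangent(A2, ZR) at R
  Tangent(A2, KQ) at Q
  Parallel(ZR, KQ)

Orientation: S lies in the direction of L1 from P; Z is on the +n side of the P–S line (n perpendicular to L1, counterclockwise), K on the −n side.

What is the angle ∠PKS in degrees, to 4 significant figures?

81.85°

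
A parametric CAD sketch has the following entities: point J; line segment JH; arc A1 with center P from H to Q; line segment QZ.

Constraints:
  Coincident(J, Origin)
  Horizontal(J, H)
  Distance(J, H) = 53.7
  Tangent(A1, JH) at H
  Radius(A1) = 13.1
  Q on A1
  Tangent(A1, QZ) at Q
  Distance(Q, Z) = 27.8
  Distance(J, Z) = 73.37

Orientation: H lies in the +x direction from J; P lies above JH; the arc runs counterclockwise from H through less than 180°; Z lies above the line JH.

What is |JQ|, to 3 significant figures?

68.4

Checks: |PQ| = 13.10 ✓; ∠(PQ, QZ) = 90.00° ✓; |QZ| = 27.80 ✓; |JZ| = 73.37 ✓.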